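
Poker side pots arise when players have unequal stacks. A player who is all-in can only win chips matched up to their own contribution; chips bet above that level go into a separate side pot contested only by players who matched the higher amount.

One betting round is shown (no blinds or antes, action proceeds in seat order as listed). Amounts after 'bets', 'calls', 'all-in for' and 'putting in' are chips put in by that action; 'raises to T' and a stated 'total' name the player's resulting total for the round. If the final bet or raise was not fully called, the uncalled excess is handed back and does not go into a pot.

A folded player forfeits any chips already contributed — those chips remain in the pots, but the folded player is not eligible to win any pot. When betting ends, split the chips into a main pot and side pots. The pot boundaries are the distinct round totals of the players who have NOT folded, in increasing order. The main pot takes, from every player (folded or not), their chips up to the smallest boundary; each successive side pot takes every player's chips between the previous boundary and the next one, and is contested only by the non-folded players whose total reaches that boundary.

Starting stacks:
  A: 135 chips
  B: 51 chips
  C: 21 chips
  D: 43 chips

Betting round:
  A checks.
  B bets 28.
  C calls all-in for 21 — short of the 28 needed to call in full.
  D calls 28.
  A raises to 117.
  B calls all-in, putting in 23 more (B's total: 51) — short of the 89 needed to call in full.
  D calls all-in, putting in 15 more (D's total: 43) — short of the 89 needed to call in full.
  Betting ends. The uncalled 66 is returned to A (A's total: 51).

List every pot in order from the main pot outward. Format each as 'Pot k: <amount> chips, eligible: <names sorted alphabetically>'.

Contributions (after 66 returned to A): A=51, B=51, C=21, D=43
Pot levels (distinct totals of non-folded players): 21, 43, 51
Layer 1-21: 21 each from A, B, C, D = 21*4 = 84 chips; eligible A, B, C, D
Layer 22-43: 22 each from A, B, D = 22*3 = 66 chips; eligible A, B, D
Layer 44-51: 8 each from A, B = 8*2 = 16 chips; eligible A, B

Pot 1: 84 chips, eligible: A, B, C, D
Pot 2: 66 chips, eligible: A, B, D
Pot 3: 16 chips, eligible: A, B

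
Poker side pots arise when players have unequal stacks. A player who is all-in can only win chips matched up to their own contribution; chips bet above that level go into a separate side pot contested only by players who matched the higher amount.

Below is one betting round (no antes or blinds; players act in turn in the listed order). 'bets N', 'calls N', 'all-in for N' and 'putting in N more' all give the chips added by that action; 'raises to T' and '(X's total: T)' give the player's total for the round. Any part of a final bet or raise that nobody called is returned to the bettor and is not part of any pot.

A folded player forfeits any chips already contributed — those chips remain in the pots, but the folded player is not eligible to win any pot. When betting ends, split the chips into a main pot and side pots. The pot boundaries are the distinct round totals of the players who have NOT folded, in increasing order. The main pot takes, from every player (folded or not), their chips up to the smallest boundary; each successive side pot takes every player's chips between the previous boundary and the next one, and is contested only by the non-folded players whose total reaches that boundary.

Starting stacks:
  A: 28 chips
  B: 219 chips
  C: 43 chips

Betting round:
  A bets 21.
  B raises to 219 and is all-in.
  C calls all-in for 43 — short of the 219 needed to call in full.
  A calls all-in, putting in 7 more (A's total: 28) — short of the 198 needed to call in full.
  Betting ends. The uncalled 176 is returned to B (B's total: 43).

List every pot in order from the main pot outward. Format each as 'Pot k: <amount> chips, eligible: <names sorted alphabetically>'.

Contributions (after 176 returned to B): A=28, B=43, C=43
Pot levels (distinct totals of non-folded players): 28, 43
Layer 1-28: 28 each from A, B, C = 28*3 = 84 chips; eligible A, B, C
Layer 29-43: 15 each from B, C = 15*2 = 30 chips; eligible B, C

Pot 1: 84 chips, eligible: A, B, C
Pot 2: 30 chips, eligible: B, C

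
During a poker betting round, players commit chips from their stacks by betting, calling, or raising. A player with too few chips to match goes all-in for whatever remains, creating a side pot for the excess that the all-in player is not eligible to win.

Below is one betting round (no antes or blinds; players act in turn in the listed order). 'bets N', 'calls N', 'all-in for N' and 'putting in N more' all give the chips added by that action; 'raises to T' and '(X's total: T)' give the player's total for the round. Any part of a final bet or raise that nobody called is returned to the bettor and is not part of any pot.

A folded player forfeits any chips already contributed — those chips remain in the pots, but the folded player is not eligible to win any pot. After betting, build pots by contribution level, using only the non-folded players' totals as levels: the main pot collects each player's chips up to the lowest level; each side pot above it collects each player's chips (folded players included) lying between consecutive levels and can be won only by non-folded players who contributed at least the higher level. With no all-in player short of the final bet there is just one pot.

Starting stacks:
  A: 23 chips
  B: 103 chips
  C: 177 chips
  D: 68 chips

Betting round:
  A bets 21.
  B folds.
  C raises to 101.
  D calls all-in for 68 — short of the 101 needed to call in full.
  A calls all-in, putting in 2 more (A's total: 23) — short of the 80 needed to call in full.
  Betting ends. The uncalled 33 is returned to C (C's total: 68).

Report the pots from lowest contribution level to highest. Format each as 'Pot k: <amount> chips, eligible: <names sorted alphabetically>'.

Pot 1: 69 chips, eligible: A, C, D
Pot 2: 90 chips, eligible: C, D

Derivation:
Contributions (after 33 returned to C): A=23, C=68, D=68
Folded: B
Pot levels (distinct totals of non-folded players): 23, 68
Layer 1-23: 23 each from A, C, D = 23*3 = 69 chips; eligible A, C, D
Layer 24-68: 45 each from C, D = 45*2 = 90 chips; eligible C, D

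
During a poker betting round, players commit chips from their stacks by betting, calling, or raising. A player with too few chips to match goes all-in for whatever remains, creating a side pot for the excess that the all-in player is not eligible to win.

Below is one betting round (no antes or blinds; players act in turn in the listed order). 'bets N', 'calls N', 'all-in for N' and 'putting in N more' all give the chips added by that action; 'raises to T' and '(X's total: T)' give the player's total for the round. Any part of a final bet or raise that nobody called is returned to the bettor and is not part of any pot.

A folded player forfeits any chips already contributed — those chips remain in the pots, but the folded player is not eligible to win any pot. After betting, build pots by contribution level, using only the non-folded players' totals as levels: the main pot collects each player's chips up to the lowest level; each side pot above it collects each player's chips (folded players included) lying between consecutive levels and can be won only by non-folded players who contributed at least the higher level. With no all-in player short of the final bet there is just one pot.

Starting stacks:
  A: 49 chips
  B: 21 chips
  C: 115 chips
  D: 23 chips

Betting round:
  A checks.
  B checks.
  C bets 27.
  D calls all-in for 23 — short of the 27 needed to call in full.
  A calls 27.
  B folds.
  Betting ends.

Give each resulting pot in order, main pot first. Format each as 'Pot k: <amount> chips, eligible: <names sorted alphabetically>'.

Contributions: A=27, C=27, D=23
Folded: B
Pot levels (distinct totals of non-folded players): 23, 27
Layer 1-23: 23 each from A, C, D = 23*3 = 69 chips; eligible A, C, D
Layer 24-27: 4 each from A, C = 4*2 = 8 chips; eligible A, C

Pot 1: 69 chips, eligible: A, C, D
Pot 2: 8 chips, eligible: A, C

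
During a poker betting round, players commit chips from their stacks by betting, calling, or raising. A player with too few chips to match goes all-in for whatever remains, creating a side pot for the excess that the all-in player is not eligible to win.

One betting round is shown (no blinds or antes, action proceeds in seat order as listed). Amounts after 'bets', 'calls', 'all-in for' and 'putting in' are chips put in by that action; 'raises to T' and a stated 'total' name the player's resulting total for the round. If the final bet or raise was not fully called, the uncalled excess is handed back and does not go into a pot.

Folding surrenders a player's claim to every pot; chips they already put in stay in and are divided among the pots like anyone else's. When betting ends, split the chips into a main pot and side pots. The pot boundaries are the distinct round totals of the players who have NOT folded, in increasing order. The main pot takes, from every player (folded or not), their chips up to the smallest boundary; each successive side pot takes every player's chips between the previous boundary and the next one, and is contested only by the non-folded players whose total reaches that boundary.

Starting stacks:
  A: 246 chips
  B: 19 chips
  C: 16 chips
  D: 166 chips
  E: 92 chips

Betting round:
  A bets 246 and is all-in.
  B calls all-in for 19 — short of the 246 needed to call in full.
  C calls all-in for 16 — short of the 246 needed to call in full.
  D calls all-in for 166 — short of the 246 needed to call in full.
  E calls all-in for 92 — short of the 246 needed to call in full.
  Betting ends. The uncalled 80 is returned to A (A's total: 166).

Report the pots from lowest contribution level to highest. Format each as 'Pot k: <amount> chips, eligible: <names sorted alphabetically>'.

Pot 1: 80 chips, eligible: A, B, C, D, E
Pot 2: 12 chips, eligible: A, B, D, E
Pot 3: 219 chips, eligible: A, D, E
Pot 4: 148 chips, eligible: A, D

Derivation:
Contributions (after 80 returned to A): A=166, B=19, C=16, D=166, E=92
Pot levels (distinct totals of non-folded players): 16, 19, 92, 166
Layer 1-16: 16 each from A, B, C, D, E = 16*5 = 80 chips; eligible A, B, C, D, E
Layer 17-19: 3 each from A, B, D, E = 3*4 = 12 chips; eligible A, B, D, E
Layer 20-92: 73 each from A, D, E = 73*3 = 219 chips; eligible A, D, E
Layer 93-166: 74 each from A, D = 74*2 = 148 chips; eligible A, D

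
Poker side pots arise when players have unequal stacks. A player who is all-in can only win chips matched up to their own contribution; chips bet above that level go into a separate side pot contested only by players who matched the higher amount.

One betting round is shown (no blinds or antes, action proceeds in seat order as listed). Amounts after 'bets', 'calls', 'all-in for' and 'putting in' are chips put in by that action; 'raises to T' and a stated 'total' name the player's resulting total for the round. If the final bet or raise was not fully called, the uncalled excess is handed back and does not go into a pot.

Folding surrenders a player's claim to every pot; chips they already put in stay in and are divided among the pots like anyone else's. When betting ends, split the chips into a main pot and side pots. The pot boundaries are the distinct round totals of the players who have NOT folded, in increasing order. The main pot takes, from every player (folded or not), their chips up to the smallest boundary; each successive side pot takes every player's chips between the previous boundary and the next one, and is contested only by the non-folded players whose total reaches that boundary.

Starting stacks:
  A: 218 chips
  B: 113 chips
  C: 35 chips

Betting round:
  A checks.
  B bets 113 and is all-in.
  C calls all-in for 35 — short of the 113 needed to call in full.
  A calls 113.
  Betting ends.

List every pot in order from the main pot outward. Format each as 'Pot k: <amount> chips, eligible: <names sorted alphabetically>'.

Contributions: A=113, B=113, C=35
Pot levels (distinct totals of non-folded players): 35, 113
Layer 1-35: 35 each from A, B, C = 35*3 = 105 chips; eligible A, B, C
Layer 36-113: 78 each from A, B = 78*2 = 156 chips; eligible A, B

Pot 1: 105 chips, eligible: A, B, C
Pot 2: 156 chips, eligible: A, B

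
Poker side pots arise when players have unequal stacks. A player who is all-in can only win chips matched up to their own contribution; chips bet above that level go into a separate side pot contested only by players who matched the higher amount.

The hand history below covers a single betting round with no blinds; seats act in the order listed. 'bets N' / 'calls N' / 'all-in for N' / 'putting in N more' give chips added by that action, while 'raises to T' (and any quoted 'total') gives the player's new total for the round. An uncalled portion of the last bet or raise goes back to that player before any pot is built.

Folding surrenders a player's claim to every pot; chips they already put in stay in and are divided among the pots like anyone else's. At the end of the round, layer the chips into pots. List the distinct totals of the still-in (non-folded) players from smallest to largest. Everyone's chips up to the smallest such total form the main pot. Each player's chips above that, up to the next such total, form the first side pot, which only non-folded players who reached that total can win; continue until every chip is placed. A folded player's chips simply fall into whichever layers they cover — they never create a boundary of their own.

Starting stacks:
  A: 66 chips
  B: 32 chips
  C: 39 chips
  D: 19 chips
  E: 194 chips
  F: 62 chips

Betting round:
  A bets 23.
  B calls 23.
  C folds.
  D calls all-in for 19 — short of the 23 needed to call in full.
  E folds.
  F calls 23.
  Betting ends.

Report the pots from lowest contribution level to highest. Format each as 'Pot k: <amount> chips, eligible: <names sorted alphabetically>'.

Pot 1: 76 chips, eligible: A, B, D, F
Pot 2: 12 chips, eligible: A, B, F

Derivation:
Contributions: A=23, B=23, D=19, F=23
Folded: C, E
Pot levels (distinct totals of non-folded players): 19, 23
Layer 1-19: 19 each from A, B, D, F = 19*4 = 76 chips; eligible A, B, D, F
Layer 20-23: 4 each from A, B, F = 4*3 = 12 chips; eligible A, B, F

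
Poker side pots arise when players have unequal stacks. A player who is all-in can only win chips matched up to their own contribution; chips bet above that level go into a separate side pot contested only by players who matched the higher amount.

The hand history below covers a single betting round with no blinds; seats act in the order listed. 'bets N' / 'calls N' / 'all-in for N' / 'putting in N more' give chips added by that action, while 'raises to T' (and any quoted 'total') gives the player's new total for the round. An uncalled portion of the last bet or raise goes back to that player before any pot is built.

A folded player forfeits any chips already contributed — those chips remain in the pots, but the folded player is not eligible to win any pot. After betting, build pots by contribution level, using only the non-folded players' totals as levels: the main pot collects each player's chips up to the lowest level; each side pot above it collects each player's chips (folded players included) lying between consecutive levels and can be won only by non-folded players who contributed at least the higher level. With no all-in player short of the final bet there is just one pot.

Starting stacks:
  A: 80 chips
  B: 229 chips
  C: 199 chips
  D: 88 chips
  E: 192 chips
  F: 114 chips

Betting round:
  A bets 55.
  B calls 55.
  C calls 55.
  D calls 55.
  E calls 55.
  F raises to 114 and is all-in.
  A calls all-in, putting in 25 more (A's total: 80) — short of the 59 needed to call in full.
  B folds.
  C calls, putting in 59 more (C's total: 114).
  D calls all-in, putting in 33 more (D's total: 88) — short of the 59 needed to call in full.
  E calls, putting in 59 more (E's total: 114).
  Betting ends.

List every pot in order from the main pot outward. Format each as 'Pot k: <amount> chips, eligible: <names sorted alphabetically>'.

Contributions: A=80, B=55, C=114, D=88, E=114, F=114
Folded: B
Pot levels (distinct totals of non-folded players): 80, 88, 114
Layer 1-80: A 80 + B 55 + C 80 + D 80 + E 80 + F 80 = 455 chips; eligible A, C, D, E, F
Layer 81-88: 8 each from C, D, E, F = 8*4 = 32 chips; eligible C, D, E, F
Layer 89-114: 26 each from C, E, F = 26*3 = 78 chips; eligible C, E, F

Pot 1: 455 chips, eligible: A, C, D, E, F
Pot 2: 32 chips, eligible: C, D, E, F
Pot 3: 78 chips, eligible: C, E, F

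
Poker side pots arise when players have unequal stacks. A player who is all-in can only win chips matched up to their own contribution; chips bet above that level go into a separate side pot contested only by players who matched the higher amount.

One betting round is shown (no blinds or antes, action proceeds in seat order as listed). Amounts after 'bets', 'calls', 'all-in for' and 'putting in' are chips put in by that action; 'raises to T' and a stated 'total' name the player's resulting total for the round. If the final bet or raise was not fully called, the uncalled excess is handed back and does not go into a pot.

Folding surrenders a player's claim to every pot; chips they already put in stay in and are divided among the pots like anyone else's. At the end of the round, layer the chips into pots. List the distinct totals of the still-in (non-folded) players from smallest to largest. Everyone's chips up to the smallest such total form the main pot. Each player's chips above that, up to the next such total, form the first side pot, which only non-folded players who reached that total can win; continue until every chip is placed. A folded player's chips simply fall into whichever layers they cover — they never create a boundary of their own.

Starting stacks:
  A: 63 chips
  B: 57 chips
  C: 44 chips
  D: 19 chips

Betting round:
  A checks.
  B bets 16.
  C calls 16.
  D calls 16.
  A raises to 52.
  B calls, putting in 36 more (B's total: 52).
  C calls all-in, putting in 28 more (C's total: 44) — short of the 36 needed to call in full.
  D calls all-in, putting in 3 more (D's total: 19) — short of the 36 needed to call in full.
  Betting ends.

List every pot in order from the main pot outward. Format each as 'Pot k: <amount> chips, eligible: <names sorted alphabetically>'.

Pot 1: 76 chips, eligible: A, B, C, D
Pot 2: 75 chips, eligible: A, B, C
Pot 3: 16 chips, eligible: A, B

Derivation:
Contributions: A=52, B=52, C=44, D=19
Pot levels (distinct totals of non-folded players): 19, 44, 52
Layer 1-19: 19 each from A, B, C, D = 19*4 = 76 chips; eligible A, B, C, D
Layer 20-44: 25 each from A, B, C = 25*3 = 75 chips; eligible A, B, C
Layer 45-52: 8 each from A, B = 8*2 = 16 chips; eligible A, B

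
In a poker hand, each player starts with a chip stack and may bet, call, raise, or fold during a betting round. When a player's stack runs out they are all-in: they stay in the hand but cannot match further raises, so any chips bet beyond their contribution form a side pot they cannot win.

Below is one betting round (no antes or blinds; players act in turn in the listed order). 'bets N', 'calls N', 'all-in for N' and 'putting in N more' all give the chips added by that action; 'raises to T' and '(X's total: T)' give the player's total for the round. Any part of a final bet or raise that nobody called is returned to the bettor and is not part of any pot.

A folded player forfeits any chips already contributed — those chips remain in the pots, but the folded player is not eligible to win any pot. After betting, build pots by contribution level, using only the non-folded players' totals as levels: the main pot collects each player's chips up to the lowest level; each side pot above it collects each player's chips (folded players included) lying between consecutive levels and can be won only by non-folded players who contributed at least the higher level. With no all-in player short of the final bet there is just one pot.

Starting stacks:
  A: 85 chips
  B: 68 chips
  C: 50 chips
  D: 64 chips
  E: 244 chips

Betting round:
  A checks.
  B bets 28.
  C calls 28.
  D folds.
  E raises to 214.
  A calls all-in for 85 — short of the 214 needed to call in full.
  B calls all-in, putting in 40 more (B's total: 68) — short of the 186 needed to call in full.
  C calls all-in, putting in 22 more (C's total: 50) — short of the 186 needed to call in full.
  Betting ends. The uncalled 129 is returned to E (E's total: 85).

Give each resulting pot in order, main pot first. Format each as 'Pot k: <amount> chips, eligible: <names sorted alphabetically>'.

Contributions (after 129 returned to E): A=85, B=68, C=50, E=85
Folded: D
Pot levels (distinct totals of non-folded players): 50, 68, 85
Layer 1-50: 50 each from A, B, C, E = 50*4 = 200 chips; eligible A, B, C, E
Layer 51-68: 18 each from A, B, E = 18*3 = 54 chips; eligible A, B, E
Layer 69-85: 17 each from A, E = 17*2 = 34 chips; eligible A, E

Pot 1: 200 chips, eligible: A, B, C, E
Pot 2: 54 chips, eligible: A, B, E
Pot 3: 34 chips, eligible: A, E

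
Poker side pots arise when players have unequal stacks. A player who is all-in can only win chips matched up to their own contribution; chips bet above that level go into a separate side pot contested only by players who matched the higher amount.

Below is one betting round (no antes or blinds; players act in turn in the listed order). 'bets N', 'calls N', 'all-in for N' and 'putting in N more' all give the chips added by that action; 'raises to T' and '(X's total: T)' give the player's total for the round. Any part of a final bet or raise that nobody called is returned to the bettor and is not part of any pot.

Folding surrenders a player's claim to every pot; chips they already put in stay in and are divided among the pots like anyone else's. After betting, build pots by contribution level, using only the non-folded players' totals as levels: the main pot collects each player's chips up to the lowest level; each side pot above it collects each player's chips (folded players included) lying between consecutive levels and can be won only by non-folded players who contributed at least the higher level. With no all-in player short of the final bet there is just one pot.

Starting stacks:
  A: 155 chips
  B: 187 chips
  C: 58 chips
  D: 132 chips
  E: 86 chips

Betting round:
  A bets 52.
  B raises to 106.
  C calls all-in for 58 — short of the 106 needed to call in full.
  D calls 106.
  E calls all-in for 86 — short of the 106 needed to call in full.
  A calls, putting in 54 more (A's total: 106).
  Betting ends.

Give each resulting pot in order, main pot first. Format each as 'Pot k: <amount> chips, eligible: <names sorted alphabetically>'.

Pot 1: 290 chips, eligible: A, B, C, D, E
Pot 2: 112 chips, eligible: A, B, D, E
Pot 3: 60 chips, eligible: A, B, D

Derivation:
Contributions: A=106, B=106, C=58, D=106, E=86
Pot levels (distinct totals of non-folded players): 58, 86, 106
Layer 1-58: 58 each from A, B, C, D, E = 58*5 = 290 chips; eligible A, B, C, D, E
Layer 59-86: 28 each from A, B, D, E = 28*4 = 112 chips; eligible A, B, D, E
Layer 87-106: 20 each from A, B, D = 20*3 = 60 chips; eligible A, B, D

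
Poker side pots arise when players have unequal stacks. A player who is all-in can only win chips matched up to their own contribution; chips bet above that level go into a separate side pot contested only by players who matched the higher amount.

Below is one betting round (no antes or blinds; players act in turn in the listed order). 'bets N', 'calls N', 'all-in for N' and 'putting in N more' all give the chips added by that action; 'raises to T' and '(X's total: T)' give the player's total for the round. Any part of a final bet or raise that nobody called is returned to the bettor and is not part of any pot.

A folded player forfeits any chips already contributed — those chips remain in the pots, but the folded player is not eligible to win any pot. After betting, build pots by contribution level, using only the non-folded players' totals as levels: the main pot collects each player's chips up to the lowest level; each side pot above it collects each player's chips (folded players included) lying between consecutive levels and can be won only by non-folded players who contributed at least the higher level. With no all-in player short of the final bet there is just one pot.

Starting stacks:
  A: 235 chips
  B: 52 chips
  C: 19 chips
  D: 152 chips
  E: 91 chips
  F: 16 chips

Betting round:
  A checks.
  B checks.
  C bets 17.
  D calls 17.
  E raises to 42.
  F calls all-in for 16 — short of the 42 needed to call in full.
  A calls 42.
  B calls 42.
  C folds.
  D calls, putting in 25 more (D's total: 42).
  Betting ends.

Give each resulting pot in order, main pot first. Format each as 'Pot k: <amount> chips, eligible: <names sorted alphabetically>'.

Contributions: A=42, B=42, C=17, D=42, E=42, F=16
Folded: C
Pot levels (distinct totals of non-folded players): 16, 42
Layer 1-16: 16 each from A, B, C, D, E, F = 16*6 = 96 chips; eligible A, B, D, E, F
Layer 17-42: A 26 + B 26 + C 1 + D 26 + E 26 = 105 chips; eligible A, B, D, E

Pot 1: 96 chips, eligible: A, B, D, E, F
Pot 2: 105 chips, eligible: A, B, D, E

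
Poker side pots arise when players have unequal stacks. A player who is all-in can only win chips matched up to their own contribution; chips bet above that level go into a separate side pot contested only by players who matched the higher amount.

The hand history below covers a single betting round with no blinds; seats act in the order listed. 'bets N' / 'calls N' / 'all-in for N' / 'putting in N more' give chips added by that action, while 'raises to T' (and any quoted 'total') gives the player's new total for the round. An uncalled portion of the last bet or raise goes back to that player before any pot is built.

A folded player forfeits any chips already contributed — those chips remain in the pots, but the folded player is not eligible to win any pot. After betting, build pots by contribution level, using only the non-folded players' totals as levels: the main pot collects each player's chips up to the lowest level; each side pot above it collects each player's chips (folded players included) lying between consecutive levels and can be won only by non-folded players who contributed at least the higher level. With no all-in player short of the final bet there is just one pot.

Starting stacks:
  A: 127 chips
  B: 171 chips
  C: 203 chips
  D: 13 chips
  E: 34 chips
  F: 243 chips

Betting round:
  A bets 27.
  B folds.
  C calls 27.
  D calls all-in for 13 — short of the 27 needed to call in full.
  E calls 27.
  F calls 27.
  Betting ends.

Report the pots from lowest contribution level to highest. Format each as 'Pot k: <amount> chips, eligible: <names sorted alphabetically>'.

Pot 1: 65 chips, eligible: A, C, D, E, F
Pot 2: 56 chips, eligible: A, C, E, F

Derivation:
Contributions: A=27, C=27, D=13, E=27, F=27
Folded: B
Pot levels (distinct totals of non-folded players): 13, 27
Layer 1-13: 13 each from A, C, D, E, F = 13*5 = 65 chips; eligible A, C, D, E, F
Layer 14-27: 14 each from A, C, E, F = 14*4 = 56 chips; eligible A, C, E, F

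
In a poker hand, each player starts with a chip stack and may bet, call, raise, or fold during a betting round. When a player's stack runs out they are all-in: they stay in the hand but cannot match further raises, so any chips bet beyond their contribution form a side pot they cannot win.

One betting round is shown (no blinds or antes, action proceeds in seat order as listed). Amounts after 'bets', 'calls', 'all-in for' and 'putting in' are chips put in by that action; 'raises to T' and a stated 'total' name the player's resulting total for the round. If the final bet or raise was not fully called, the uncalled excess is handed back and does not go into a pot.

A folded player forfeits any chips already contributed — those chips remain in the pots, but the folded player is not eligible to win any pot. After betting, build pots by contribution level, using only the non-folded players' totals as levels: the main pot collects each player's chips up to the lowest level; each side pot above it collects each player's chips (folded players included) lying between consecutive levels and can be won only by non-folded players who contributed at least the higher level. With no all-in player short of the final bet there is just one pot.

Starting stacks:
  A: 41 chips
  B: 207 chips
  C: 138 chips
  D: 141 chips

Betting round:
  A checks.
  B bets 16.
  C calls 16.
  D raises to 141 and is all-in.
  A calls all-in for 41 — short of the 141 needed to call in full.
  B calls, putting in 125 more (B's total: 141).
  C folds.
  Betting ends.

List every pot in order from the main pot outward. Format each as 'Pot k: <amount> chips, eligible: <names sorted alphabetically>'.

Contributions: A=41, B=141, C=16, D=141
Folded: C
Pot levels (distinct totals of non-folded players): 41, 141
Layer 1-41: A 41 + B 41 + C 16 + D 41 = 139 chips; eligible A, B, D
Layer 42-141: 100 each from B, D = 100*2 = 200 chips; eligible B, D

Pot 1: 139 chips, eligible: A, B, D
Pot 2: 200 chips, eligible: B, D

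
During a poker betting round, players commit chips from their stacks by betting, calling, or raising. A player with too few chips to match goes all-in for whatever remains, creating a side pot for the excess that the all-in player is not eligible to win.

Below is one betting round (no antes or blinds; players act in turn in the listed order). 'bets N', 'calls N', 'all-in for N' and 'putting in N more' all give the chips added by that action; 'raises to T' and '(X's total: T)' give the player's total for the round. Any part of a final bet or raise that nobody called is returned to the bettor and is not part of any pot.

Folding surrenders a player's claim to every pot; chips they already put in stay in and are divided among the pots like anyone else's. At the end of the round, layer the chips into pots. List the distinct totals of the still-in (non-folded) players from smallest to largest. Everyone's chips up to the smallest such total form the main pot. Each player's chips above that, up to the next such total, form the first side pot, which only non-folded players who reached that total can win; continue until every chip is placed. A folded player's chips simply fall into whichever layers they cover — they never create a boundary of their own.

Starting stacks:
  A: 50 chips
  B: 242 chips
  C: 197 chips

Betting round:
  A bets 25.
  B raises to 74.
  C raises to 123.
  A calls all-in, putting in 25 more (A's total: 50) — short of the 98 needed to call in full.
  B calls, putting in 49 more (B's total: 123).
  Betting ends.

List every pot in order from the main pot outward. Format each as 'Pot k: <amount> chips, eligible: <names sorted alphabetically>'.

Pot 1: 150 chips, eligible: A, B, C
Pot 2: 146 chips, eligible: B, C

Derivation:
Contributions: A=50, B=123, C=123
Pot levels (distinct totals of non-folded players): 50, 123
Layer 1-50: 50 each from A, B, C = 50*3 = 150 chips; eligible A, B, C
Layer 51-123: 73 each from B, C = 73*2 = 146 chips; eligible B, C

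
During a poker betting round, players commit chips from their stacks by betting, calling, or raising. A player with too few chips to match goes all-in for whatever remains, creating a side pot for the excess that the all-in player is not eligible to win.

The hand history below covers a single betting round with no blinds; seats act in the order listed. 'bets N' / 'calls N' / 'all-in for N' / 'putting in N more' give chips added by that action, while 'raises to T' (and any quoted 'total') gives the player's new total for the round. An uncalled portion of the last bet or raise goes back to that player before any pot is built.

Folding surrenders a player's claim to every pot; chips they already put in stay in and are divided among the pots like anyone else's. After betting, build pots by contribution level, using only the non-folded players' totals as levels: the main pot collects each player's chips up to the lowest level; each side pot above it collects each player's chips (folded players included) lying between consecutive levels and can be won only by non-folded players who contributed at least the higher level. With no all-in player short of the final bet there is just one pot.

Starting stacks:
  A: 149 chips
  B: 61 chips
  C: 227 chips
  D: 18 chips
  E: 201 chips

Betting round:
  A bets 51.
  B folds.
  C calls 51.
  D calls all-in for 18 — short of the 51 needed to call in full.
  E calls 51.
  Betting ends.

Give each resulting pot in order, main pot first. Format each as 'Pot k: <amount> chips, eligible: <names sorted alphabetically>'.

Pot 1: 72 chips, eligible: A, C, D, E
Pot 2: 99 chips, eligible: A, C, E

Derivation:
Contributions: A=51, C=51, D=18, E=51
Folded: B
Pot levels (distinct totals of non-folded players): 18, 51
Layer 1-18: 18 each from A, C, D, E = 18*4 = 72 chips; eligible A, C, D, E
Layer 19-51: 33 each from A, C, E = 33*3 = 99 chips; eligible A, C, E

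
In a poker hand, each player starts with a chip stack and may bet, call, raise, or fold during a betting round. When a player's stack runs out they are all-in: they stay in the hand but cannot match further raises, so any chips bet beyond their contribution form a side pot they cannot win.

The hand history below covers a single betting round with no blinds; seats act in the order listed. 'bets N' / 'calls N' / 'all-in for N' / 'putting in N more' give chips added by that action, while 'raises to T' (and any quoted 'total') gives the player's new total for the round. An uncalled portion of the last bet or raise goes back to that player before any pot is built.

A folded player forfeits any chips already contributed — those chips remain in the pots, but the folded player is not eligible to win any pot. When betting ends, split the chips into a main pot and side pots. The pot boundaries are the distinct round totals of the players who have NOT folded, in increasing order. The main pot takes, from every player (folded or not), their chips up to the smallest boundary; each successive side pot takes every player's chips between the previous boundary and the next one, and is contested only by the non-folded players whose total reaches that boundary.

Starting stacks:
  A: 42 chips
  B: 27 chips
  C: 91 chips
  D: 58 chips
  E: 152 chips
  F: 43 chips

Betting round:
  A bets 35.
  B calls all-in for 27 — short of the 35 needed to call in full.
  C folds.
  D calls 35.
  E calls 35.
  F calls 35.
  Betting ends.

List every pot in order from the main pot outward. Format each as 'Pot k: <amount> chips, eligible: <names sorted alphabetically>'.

Pot 1: 135 chips, eligible: A, B, D, E, F
Pot 2: 32 chips, eligible: A, D, E, F

Derivation:
Contributions: A=35, B=27, D=35, E=35, F=35
Folded: C
Pot levels (distinct totals of non-folded players): 27, 35
Layer 1-27: 27 each from A, B, D, E, F = 27*5 = 135 chips; eligible A, B, D, E, F
Layer 28-35: 8 each from A, D, E, F = 8*4 = 32 chips; eligible A, D, E, F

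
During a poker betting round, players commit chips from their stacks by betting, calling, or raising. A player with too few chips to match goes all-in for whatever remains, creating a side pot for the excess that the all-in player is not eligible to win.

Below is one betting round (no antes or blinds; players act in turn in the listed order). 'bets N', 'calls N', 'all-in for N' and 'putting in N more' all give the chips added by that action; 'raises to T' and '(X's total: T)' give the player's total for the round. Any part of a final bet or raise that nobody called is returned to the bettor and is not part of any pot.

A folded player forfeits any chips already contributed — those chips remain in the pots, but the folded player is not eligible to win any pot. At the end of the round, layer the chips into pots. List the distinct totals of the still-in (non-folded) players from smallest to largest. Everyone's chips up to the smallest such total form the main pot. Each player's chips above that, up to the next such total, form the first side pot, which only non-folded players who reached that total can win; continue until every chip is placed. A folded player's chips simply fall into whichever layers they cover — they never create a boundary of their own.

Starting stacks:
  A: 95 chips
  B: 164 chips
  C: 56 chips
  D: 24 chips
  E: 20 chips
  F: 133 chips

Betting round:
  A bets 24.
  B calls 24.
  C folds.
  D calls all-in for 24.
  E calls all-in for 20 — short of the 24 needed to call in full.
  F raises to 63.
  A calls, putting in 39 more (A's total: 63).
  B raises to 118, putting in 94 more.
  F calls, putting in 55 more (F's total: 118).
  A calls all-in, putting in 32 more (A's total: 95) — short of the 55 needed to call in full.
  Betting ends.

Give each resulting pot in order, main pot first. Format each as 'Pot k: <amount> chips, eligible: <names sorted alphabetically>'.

Contributions: A=95, B=118, D=24, E=20, F=118
Folded: C
Pot levels (distinct totals of non-folded players): 20, 24, 95, 118
Layer 1-20: 20 each from A, B, D, E, F = 20*5 = 100 chips; eligible A, B, D, E, F
Layer 21-24: 4 each from A, B, D, F = 4*4 = 16 chips; eligible A, B, D, F
Layer 25-95: 71 each from A, B, F = 71*3 = 213 chips; eligible A, B, F
Layer 96-118: 23 each from B, F = 23*2 = 46 chips; eligible B, F

Pot 1: 100 chips, eligible: A, B, D, E, F
Pot 2: 16 chips, eligible: A, B, D, F
Pot 3: 213 chips, eligible: A, B, F
Pot 4: 46 chips, eligible: B, F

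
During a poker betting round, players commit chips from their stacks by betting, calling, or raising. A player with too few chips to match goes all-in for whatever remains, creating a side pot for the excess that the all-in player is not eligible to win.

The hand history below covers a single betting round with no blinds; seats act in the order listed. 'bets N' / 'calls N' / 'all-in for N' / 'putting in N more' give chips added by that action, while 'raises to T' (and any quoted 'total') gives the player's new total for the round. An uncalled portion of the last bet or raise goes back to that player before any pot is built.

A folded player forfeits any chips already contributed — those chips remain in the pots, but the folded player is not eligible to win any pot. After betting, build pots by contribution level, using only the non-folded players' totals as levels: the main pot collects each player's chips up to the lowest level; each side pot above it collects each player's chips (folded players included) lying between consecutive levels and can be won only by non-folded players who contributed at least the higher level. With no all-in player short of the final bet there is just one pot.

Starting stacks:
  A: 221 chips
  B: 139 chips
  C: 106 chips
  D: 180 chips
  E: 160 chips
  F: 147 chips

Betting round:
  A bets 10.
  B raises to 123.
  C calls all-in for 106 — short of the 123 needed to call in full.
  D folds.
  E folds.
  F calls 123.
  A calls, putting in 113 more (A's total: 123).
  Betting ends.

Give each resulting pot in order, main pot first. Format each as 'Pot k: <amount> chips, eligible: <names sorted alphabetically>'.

Pot 1: 424 chips, eligible: A, B, C, F
Pot 2: 51 chips, eligible: A, B, F

Derivation:
Contributions: A=123, B=123, C=106, F=123
Folded: D, E
Pot levels (distinct totals of non-folded players): 106, 123
Layer 1-106: 106 each from A, B, C, F = 106*4 = 424 chips; eligible A, B, C, F
Layer 107-123: 17 each from A, B, F = 17*3 = 51 chips; eligible A, B, F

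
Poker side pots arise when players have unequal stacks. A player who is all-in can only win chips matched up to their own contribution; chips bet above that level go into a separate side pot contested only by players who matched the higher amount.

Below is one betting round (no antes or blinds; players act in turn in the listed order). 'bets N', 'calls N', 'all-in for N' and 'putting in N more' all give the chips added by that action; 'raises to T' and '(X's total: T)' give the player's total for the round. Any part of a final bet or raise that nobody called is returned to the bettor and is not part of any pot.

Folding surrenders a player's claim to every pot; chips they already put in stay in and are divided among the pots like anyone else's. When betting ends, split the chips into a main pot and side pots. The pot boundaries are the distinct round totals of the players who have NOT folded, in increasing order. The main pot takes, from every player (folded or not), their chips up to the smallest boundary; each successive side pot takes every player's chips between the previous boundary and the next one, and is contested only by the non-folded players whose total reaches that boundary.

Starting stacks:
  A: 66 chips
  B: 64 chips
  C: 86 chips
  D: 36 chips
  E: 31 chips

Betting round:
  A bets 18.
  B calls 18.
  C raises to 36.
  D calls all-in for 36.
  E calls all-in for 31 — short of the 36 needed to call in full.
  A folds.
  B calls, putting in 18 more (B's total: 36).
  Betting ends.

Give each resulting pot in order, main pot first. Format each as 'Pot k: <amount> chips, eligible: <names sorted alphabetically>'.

Contributions: A=18, B=36, C=36, D=36, E=31
Folded: A
Pot levels (distinct totals of non-folded players): 31, 36
Layer 1-31: A 18 + B 31 + C 31 + D 31 + E 31 = 142 chips; eligible B, C, D, E
Layer 32-36: 5 each from B, C, D = 5*3 = 15 chips; eligible B, C, D

Pot 1: 142 chips, eligible: B, C, D, E
Pot 2: 15 chips, eligible: B, C, D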